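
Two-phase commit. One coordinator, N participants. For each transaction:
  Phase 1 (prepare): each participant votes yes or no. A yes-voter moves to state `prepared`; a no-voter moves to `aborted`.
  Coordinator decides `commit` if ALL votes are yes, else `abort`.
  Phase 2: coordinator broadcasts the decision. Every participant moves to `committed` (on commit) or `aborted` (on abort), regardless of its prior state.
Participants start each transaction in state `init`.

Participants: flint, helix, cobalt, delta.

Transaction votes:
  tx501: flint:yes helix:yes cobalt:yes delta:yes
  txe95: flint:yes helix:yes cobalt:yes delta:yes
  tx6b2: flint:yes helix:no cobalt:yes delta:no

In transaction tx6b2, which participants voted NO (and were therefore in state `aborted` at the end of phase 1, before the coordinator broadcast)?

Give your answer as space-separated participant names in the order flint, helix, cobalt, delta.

Txn tx6b2 phase 1: flint yes -> prepared; helix no -> aborted; cobalt yes -> prepared; delta no -> aborted

Answer: helix delta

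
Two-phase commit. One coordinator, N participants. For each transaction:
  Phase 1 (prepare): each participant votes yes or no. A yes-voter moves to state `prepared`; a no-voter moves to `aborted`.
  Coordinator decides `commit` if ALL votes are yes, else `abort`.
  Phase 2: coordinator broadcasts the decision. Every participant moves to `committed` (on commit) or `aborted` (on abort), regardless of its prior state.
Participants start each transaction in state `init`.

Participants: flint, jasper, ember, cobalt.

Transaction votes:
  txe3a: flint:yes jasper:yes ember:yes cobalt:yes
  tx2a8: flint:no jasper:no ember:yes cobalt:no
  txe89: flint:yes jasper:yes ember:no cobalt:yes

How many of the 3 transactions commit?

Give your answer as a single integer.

Answer: 1

Derivation:
txe3a: all yes -> commit (commits=1)
tx2a8: no from flint, jasper, cobalt -> abort (commits=1)
txe89: no from ember -> abort (commits=1)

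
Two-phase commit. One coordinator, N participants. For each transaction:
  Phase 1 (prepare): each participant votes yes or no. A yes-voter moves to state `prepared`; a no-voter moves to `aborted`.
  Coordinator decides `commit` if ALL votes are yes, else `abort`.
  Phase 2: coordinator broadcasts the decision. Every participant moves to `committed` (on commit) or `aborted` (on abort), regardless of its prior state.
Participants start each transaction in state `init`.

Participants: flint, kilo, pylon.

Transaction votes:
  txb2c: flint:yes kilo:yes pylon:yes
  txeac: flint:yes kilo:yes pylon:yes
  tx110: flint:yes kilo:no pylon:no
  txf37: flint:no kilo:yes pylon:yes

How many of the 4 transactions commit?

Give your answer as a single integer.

Answer: 2

Derivation:
txb2c: all yes -> commit (commits=1)
txeac: all yes -> commit (commits=2)
tx110: no from kilo, pylon -> abort (commits=2)
txf37: no from flint -> abort (commits=2)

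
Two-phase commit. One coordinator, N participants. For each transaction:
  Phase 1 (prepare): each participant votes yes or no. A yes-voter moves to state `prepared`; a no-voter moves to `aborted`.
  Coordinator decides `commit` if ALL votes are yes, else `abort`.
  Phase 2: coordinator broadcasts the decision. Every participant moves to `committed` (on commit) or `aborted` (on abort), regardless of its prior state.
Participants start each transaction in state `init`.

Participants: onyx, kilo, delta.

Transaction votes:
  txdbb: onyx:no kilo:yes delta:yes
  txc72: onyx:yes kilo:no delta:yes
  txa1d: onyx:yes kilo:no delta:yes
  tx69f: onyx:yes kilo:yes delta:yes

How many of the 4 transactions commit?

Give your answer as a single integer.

Answer: 1

Derivation:
txdbb: no from onyx -> abort (commits=0)
txc72: no from kilo -> abort (commits=0)
txa1d: no from kilo -> abort (commits=0)
tx69f: all yes -> commit (commits=1)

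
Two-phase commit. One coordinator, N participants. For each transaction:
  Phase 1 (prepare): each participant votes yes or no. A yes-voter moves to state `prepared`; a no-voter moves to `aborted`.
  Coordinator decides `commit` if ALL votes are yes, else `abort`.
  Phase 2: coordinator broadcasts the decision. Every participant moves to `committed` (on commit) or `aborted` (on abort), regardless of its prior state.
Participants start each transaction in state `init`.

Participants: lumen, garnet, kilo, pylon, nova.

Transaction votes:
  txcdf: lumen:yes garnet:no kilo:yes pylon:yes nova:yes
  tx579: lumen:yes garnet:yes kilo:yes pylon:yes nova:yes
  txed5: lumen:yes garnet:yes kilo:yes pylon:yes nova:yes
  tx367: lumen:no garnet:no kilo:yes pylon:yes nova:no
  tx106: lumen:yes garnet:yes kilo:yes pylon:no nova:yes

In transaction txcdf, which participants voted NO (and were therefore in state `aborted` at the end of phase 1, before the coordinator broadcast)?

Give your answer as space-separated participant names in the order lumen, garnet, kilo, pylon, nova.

Answer: garnet

Derivation:
Txn txcdf phase 1: lumen yes -> prepared; garnet no -> aborted; kilo yes -> prepared; pylon yes -> prepared; nova yes -> prepared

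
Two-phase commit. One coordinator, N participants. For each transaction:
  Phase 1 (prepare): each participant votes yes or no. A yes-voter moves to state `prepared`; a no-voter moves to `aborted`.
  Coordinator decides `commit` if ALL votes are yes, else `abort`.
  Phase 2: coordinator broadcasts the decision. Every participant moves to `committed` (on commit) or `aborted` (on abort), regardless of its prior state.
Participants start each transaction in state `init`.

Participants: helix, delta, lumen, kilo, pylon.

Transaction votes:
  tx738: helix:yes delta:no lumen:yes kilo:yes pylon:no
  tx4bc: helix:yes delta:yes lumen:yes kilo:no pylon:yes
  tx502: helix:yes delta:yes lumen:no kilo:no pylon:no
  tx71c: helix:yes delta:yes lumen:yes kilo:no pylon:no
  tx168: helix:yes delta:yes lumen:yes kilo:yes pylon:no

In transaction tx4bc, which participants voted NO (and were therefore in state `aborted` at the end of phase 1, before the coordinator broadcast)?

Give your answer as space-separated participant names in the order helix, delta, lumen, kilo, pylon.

Answer: kilo

Derivation:
Txn tx4bc phase 1: helix yes -> prepared; delta yes -> prepared; lumen yes -> prepared; kilo no -> aborted; pylon yes -> prepared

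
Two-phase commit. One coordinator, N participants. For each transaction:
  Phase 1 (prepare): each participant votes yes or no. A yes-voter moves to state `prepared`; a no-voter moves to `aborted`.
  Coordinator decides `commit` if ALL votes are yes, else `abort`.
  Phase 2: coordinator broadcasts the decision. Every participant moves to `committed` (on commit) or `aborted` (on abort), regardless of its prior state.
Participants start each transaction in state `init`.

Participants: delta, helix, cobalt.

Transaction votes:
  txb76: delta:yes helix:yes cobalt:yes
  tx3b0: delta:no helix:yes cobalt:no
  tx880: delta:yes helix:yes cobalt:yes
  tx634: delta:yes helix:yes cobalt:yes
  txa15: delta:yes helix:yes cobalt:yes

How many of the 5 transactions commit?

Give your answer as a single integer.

txb76: all yes -> commit (commits=1)
tx3b0: no from delta, cobalt -> abort (commits=1)
tx880: all yes -> commit (commits=2)
tx634: all yes -> commit (commits=3)
txa15: all yes -> commit (commits=4)

Answer: 4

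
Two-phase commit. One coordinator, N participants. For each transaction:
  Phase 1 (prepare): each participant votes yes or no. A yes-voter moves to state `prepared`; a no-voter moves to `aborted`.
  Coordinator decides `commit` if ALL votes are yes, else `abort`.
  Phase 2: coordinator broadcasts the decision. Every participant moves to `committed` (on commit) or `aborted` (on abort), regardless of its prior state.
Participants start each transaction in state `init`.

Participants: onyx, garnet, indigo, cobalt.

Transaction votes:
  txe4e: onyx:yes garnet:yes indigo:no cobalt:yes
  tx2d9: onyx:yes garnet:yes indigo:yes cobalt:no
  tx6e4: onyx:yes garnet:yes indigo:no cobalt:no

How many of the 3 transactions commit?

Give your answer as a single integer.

Answer: 0

Derivation:
txe4e: no from indigo -> abort (commits=0)
tx2d9: no from cobalt -> abort (commits=0)
tx6e4: no from indigo, cobalt -> abort (commits=0)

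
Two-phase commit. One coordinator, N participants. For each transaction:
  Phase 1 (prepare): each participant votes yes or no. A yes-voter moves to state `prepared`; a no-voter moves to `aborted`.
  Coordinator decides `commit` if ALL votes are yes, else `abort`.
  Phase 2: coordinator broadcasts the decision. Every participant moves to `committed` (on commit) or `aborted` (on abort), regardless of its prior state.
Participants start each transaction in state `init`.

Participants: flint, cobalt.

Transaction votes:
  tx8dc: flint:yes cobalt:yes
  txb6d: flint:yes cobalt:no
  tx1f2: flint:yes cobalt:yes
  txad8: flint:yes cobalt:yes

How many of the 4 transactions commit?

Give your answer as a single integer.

Answer: 3

Derivation:
tx8dc: all yes -> commit (commits=1)
txb6d: no from cobalt -> abort (commits=1)
tx1f2: all yes -> commit (commits=2)
txad8: all yes -> commit (commits=3)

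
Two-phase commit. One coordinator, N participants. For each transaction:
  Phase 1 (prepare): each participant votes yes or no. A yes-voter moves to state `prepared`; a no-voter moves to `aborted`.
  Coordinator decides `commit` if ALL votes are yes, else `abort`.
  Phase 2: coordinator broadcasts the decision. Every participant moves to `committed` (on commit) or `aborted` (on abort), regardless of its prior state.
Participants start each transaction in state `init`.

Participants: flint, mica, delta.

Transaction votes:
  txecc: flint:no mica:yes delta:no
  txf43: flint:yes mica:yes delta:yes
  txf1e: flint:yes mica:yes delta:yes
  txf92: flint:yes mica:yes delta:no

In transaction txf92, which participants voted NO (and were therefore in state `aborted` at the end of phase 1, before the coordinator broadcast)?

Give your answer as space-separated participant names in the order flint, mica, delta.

Txn txf92 phase 1: flint yes -> prepared; mica yes -> prepared; delta no -> aborted

Answer: delta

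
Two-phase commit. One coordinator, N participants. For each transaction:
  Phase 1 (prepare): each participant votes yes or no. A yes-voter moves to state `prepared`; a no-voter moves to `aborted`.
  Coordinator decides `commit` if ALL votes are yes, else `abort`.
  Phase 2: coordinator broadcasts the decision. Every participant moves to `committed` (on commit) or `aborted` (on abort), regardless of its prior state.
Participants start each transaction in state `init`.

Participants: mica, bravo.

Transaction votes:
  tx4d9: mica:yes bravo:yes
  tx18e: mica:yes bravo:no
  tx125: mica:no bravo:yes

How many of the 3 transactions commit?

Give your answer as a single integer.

Answer: 1

Derivation:
tx4d9: all yes -> commit (commits=1)
tx18e: no from bravo -> abort (commits=1)
tx125: no from mica -> abort (commits=1)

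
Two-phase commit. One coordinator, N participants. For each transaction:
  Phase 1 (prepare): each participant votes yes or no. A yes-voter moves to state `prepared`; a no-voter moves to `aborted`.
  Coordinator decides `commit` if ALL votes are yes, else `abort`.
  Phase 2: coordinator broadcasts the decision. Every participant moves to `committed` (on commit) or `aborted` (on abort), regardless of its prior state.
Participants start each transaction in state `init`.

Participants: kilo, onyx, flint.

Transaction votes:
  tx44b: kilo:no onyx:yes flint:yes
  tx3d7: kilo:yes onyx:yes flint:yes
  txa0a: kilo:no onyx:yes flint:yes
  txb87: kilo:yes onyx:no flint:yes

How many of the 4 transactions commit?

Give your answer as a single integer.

Answer: 1

Derivation:
tx44b: no from kilo -> abort (commits=0)
tx3d7: all yes -> commit (commits=1)
txa0a: no from kilo -> abort (commits=1)
txb87: no from onyx -> abort (commits=1)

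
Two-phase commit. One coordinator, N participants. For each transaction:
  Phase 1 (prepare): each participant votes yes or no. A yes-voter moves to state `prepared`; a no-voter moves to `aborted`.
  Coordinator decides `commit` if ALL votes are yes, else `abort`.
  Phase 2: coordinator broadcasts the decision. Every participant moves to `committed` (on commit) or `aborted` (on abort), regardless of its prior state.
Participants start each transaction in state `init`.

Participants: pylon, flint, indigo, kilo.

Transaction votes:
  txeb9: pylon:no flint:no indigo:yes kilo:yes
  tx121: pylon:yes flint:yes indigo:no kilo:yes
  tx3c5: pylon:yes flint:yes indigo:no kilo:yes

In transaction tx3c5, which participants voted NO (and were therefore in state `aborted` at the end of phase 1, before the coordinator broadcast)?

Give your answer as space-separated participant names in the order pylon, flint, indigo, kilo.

Txn tx3c5 phase 1: pylon yes -> prepared; flint yes -> prepared; indigo no -> aborted; kilo yes -> prepared

Answer: indigo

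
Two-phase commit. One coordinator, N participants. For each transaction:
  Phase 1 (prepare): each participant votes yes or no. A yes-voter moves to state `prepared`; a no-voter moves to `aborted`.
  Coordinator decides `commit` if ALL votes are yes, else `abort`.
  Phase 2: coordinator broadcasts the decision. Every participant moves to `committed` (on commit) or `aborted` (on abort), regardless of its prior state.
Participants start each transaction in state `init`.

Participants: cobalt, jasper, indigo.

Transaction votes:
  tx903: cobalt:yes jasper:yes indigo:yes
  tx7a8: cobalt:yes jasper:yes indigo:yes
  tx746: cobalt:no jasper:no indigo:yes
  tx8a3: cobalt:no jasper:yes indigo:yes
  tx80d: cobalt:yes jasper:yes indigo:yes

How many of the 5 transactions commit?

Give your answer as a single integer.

tx903: all yes -> commit (commits=1)
tx7a8: all yes -> commit (commits=2)
tx746: no from cobalt, jasper -> abort (commits=2)
tx8a3: no from cobalt -> abort (commits=2)
tx80d: all yes -> commit (commits=3)

Answer: 3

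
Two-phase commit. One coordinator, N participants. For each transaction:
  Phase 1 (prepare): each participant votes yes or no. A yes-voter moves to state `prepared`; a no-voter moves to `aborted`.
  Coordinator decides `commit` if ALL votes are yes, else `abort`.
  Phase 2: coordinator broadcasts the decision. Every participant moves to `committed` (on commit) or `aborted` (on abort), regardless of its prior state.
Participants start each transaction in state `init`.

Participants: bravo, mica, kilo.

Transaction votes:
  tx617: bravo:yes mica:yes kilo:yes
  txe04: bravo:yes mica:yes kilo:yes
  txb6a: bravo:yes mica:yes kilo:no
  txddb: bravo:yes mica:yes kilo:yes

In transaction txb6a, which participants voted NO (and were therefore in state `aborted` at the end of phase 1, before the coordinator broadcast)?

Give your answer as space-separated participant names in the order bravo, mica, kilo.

Answer: kilo

Derivation:
Txn txb6a phase 1: bravo yes -> prepared; mica yes -> prepared; kilo no -> aborted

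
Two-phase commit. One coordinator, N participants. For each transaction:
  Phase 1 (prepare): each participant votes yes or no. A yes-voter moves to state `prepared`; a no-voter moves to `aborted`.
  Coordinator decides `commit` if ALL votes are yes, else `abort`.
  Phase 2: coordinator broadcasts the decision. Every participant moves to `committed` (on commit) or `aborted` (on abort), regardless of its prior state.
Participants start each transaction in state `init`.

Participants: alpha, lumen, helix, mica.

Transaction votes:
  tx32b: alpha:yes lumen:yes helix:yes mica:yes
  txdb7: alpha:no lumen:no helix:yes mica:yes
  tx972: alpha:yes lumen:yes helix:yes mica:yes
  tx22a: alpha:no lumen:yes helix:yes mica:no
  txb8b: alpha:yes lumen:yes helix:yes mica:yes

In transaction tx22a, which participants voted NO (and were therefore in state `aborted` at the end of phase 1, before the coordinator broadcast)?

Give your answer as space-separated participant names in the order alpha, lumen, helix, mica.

Txn tx22a phase 1: alpha no -> aborted; lumen yes -> prepared; helix yes -> prepared; mica no -> aborted

Answer: alpha mica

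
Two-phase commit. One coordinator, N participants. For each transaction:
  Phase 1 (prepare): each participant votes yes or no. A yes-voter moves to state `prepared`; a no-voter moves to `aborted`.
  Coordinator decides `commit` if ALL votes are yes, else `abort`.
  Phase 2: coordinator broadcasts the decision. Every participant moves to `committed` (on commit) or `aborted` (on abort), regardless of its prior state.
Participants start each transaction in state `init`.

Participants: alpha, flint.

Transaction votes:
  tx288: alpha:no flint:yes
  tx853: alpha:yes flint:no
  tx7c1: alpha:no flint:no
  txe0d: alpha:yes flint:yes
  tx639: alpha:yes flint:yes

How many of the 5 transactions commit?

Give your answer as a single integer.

Answer: 2

Derivation:
tx288: no from alpha -> abort (commits=0)
tx853: no from flint -> abort (commits=0)
tx7c1: no from alpha, flint -> abort (commits=0)
txe0d: all yes -> commit (commits=1)
tx639: all yes -> commit (commits=2)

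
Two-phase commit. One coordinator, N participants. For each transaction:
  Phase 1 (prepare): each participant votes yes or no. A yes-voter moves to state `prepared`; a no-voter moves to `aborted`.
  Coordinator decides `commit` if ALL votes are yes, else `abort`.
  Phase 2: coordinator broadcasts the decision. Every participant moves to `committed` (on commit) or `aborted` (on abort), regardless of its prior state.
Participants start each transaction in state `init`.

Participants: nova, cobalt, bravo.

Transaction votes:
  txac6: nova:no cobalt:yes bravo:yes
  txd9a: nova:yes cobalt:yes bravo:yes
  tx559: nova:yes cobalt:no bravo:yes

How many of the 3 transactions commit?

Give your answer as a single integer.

txac6: no from nova -> abort (commits=0)
txd9a: all yes -> commit (commits=1)
tx559: no from cobalt -> abort (commits=1)

Answer: 1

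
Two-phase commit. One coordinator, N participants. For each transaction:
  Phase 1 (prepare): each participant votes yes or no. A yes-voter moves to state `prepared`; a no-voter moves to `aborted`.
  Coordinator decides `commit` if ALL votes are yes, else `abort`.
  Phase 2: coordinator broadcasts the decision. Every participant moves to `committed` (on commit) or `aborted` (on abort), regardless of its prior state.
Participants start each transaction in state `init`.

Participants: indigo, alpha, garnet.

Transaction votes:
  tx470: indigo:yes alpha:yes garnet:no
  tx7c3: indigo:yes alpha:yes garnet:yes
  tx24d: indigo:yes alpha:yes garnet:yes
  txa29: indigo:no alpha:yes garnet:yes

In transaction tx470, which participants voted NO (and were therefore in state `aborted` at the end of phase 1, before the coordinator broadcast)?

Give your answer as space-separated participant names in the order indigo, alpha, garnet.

Answer: garnet

Derivation:
Txn tx470 phase 1: indigo yes -> prepared; alpha yes -> prepared; garnet no -> aborted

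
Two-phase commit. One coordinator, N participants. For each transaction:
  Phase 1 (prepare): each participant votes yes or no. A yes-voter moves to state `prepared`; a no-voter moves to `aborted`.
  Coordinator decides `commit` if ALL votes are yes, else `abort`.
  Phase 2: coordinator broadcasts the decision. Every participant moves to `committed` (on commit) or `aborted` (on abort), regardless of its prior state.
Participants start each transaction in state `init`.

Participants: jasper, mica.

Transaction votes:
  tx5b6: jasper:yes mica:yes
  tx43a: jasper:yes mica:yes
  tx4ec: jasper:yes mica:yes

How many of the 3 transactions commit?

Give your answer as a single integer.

Answer: 3

Derivation:
tx5b6: all yes -> commit (commits=1)
tx43a: all yes -> commit (commits=2)
tx4ec: all yes -> commit (commits=3)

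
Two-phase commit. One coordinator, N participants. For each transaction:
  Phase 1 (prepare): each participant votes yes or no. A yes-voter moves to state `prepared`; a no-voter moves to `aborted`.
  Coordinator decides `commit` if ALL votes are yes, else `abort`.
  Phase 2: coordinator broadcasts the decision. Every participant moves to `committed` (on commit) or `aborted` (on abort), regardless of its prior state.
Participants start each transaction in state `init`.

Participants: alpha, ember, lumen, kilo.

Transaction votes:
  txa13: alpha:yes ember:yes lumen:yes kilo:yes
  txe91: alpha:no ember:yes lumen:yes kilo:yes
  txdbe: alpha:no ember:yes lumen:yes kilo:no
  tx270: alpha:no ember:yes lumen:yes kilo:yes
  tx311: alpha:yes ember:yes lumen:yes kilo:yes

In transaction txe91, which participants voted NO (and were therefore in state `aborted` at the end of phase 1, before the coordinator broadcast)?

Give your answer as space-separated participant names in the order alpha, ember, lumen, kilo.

Txn txe91 phase 1: alpha no -> aborted; ember yes -> prepared; lumen yes -> prepared; kilo yes -> prepared

Answer: alpha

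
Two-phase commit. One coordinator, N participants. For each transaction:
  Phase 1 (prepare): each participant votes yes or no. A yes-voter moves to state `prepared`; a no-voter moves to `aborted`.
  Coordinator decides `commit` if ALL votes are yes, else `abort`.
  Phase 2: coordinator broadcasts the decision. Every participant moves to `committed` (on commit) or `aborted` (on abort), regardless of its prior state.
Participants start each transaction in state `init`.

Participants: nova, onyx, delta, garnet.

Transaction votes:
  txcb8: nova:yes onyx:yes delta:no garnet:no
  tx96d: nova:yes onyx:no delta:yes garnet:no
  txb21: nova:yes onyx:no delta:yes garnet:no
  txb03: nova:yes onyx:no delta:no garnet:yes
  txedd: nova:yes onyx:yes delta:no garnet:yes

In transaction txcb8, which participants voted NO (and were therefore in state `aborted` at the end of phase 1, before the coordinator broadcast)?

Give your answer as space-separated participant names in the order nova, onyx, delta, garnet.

Txn txcb8 phase 1: nova yes -> prepared; onyx yes -> prepared; delta no -> aborted; garnet no -> aborted

Answer: delta garnet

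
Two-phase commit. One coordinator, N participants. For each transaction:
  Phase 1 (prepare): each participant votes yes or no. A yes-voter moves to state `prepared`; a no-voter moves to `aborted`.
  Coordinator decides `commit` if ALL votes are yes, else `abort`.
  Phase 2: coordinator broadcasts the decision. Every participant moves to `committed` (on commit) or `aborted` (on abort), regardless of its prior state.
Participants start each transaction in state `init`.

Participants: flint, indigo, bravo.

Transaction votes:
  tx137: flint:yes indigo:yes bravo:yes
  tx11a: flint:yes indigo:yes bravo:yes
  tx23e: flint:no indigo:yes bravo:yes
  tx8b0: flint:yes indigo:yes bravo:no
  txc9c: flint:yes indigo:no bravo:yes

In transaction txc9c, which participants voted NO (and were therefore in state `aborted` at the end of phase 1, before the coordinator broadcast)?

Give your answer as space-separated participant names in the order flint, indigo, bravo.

Answer: indigo

Derivation:
Txn txc9c phase 1: flint yes -> prepared; indigo no -> aborted; bravo yes -> prepared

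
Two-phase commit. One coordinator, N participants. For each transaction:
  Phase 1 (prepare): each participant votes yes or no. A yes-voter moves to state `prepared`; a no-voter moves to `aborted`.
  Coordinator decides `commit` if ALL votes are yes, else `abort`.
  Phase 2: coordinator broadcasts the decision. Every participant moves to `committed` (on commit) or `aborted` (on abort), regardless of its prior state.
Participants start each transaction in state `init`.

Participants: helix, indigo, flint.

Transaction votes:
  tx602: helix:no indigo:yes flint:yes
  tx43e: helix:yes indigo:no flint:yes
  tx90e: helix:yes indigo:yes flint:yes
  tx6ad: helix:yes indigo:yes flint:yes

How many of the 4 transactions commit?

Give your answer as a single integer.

Answer: 2

Derivation:
tx602: no from helix -> abort (commits=0)
tx43e: no from indigo -> abort (commits=0)
tx90e: all yes -> commit (commits=1)
tx6ad: all yes -> commit (commits=2)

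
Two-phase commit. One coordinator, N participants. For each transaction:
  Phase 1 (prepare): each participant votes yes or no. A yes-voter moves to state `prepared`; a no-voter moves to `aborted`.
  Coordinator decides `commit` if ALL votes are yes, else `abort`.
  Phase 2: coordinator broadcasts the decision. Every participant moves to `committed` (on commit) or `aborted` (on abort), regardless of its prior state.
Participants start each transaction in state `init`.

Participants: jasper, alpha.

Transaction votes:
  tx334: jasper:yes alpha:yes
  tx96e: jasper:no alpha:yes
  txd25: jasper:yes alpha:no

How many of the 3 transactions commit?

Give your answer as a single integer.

tx334: all yes -> commit (commits=1)
tx96e: no from jasper -> abort (commits=1)
txd25: no from alpha -> abort (commits=1)

Answer: 1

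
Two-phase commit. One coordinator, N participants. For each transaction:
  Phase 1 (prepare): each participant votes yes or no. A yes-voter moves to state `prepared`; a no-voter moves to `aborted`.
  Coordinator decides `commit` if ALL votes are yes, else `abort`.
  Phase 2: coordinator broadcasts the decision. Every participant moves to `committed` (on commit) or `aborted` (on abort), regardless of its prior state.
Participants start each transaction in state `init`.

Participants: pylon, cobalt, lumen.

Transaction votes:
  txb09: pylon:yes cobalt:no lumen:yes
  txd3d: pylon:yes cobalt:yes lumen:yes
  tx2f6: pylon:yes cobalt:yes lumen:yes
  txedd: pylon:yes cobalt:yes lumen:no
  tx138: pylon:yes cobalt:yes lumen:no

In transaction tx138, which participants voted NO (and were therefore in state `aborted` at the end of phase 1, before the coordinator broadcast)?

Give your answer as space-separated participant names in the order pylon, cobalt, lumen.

Txn tx138 phase 1: pylon yes -> prepared; cobalt yes -> prepared; lumen no -> aborted

Answer: lumen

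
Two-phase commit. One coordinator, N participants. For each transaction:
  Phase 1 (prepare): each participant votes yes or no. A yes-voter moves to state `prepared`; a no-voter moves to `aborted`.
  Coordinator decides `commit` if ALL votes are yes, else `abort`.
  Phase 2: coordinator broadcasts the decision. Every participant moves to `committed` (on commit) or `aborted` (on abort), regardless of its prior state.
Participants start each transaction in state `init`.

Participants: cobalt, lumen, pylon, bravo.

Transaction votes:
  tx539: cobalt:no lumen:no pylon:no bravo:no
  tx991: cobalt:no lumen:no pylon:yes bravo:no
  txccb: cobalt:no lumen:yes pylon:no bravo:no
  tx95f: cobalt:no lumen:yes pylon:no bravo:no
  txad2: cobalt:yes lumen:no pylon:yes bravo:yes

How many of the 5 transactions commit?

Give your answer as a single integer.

Answer: 0

Derivation:
tx539: no from cobalt, lumen, pylon, bravo -> abort (commits=0)
tx991: no from cobalt, lumen, bravo -> abort (commits=0)
txccb: no from cobalt, pylon, bravo -> abort (commits=0)
tx95f: no from cobalt, pylon, bravo -> abort (commits=0)
txad2: no from lumen -> abort (commits=0)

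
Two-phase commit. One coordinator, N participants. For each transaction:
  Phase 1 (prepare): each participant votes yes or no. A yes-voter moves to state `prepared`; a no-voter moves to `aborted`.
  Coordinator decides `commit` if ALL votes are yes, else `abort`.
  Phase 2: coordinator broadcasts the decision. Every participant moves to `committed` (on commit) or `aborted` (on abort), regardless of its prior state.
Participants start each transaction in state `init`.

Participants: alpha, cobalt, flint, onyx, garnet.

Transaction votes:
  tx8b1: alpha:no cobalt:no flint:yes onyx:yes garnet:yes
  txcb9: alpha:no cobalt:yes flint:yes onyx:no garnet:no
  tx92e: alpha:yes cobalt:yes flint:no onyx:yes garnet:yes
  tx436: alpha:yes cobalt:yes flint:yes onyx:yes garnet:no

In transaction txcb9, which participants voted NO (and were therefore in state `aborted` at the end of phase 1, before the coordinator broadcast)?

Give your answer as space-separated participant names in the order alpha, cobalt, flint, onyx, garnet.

Txn txcb9 phase 1: alpha no -> aborted; cobalt yes -> prepared; flint yes -> prepared; onyx no -> aborted; garnet no -> aborted

Answer: alpha onyx garnet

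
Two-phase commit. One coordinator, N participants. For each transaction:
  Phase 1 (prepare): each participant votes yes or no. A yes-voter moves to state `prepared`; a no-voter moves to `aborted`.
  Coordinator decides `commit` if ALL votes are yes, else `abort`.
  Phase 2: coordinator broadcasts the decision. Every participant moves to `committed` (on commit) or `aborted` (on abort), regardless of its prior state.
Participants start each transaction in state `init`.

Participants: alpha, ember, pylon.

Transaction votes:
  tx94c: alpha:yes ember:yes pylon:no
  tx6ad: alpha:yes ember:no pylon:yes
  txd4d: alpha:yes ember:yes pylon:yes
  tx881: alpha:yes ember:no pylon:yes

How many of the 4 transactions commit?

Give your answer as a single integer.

Answer: 1

Derivation:
tx94c: no from pylon -> abort (commits=0)
tx6ad: no from ember -> abort (commits=0)
txd4d: all yes -> commit (commits=1)
tx881: no from ember -> abort (commits=1)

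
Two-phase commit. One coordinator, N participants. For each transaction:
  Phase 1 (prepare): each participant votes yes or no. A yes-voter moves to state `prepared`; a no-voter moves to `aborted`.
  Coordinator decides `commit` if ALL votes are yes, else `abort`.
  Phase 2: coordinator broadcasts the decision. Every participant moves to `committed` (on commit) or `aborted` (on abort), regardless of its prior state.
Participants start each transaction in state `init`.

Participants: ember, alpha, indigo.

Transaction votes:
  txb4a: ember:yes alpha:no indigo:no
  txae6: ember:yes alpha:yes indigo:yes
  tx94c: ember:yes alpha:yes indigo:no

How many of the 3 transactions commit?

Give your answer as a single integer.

txb4a: no from alpha, indigo -> abort (commits=0)
txae6: all yes -> commit (commits=1)
tx94c: no from indigo -> abort (commits=1)

Answer: 1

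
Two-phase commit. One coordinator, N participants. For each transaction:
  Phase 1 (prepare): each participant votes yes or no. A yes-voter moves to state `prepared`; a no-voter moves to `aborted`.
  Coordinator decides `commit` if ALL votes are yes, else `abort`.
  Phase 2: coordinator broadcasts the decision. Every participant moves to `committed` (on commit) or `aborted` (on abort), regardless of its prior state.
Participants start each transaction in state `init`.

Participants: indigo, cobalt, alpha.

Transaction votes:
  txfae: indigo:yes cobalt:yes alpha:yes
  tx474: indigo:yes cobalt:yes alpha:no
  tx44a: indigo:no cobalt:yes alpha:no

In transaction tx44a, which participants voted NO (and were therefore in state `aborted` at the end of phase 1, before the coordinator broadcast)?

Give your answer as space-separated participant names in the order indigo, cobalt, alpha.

Answer: indigo alpha

Derivation:
Txn tx44a phase 1: indigo no -> aborted; cobalt yes -> prepared; alpha no -> aborted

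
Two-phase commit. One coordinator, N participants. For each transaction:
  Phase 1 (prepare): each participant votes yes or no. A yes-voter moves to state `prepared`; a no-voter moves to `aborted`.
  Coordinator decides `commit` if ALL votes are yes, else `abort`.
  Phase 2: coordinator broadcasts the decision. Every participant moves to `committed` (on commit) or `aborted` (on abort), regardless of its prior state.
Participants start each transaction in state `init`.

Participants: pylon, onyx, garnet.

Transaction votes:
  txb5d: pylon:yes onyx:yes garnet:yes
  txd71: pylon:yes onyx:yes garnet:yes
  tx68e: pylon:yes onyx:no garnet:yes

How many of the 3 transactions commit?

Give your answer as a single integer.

Answer: 2

Derivation:
txb5d: all yes -> commit (commits=1)
txd71: all yes -> commit (commits=2)
tx68e: no from onyx -> abort (commits=2)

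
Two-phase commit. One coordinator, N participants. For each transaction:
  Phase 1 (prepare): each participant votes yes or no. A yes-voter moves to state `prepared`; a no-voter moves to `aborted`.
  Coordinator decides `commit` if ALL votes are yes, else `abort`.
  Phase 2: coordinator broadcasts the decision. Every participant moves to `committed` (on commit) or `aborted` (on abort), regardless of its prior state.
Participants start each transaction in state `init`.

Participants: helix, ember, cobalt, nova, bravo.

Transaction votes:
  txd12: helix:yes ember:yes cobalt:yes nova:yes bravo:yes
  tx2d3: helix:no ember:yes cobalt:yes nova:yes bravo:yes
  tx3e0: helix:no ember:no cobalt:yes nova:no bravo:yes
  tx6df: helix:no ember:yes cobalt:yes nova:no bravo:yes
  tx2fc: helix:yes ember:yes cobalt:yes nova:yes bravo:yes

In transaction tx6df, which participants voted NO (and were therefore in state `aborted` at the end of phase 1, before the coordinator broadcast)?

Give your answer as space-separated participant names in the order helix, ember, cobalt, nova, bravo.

Txn tx6df phase 1: helix no -> aborted; ember yes -> prepared; cobalt yes -> prepared; nova no -> aborted; bravo yes -> prepared

Answer: helix nova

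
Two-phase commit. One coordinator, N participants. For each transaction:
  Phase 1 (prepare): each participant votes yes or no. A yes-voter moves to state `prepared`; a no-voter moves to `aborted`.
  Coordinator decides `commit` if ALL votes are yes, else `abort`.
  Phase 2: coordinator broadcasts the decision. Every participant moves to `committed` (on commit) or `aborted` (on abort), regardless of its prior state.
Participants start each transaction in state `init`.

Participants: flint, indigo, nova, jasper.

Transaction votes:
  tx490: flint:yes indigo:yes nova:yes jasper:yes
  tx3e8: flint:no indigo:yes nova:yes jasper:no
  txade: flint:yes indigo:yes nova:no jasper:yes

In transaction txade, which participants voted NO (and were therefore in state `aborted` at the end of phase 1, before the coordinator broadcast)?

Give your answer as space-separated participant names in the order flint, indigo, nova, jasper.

Answer: nova

Derivation:
Txn txade phase 1: flint yes -> prepared; indigo yes -> prepared; nova no -> aborted; jasper yes -> prepared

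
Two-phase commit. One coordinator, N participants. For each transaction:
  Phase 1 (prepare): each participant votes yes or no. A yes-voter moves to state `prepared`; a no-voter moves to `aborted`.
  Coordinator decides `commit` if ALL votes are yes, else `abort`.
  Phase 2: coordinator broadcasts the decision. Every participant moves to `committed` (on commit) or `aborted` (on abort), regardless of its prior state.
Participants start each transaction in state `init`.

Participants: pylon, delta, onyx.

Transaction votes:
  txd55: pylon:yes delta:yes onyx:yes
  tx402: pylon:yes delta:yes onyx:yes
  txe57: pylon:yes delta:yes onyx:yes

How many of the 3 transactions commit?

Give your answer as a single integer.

Answer: 3

Derivation:
txd55: all yes -> commit (commits=1)
tx402: all yes -> commit (commits=2)
txe57: all yes -> commit (commits=3)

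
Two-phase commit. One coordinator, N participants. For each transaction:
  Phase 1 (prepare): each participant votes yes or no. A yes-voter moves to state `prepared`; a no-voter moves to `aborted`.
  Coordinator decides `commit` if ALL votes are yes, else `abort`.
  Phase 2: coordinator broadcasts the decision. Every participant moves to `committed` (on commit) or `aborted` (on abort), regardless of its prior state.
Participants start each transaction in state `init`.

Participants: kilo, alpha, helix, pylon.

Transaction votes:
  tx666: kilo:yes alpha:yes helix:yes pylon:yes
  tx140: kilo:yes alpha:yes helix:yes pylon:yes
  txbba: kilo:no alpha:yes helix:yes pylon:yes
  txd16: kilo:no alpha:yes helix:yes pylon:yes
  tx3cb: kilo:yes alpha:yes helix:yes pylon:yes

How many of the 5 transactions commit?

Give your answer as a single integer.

Answer: 3

Derivation:
tx666: all yes -> commit (commits=1)
tx140: all yes -> commit (commits=2)
txbba: no from kilo -> abort (commits=2)
txd16: no from kilo -> abort (commits=2)
tx3cb: all yes -> commit (commits=3)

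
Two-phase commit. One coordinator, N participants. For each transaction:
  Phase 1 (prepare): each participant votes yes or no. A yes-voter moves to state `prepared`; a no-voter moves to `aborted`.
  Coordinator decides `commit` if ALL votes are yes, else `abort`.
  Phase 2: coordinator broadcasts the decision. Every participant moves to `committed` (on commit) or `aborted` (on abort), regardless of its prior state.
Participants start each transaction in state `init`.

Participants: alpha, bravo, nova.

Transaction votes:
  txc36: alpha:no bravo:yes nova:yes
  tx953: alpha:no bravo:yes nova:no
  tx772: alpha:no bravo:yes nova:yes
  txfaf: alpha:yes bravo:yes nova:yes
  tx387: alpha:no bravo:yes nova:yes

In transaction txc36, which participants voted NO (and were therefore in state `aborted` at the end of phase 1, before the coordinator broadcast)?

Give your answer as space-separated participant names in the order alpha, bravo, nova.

Txn txc36 phase 1: alpha no -> aborted; bravo yes -> prepared; nova yes -> prepared

Answer: alpha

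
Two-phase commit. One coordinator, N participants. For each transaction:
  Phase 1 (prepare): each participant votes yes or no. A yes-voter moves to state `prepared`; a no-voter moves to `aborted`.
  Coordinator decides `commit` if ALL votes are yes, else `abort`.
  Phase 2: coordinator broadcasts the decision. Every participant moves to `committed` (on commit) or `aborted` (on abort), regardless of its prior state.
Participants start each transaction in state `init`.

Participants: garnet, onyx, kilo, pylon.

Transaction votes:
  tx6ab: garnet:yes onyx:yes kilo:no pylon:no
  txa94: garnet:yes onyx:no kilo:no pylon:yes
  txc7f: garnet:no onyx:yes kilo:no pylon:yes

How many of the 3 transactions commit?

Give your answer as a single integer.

tx6ab: no from kilo, pylon -> abort (commits=0)
txa94: no from onyx, kilo -> abort (commits=0)
txc7f: no from garnet, kilo -> abort (commits=0)

Answer: 0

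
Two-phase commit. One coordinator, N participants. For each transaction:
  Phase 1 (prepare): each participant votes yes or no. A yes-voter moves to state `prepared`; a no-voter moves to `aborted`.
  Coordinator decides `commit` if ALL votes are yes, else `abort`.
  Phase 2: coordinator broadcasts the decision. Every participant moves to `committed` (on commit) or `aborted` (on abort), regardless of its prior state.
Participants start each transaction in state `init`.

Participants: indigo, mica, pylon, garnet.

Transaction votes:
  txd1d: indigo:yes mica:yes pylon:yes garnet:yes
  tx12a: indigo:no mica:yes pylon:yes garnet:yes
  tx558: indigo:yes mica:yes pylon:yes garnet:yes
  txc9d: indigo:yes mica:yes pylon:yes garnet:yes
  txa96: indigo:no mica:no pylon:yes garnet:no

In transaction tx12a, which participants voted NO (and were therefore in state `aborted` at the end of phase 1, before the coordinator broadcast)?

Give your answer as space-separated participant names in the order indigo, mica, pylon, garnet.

Txn tx12a phase 1: indigo no -> aborted; mica yes -> prepared; pylon yes -> prepared; garnet yes -> prepared

Answer: indigo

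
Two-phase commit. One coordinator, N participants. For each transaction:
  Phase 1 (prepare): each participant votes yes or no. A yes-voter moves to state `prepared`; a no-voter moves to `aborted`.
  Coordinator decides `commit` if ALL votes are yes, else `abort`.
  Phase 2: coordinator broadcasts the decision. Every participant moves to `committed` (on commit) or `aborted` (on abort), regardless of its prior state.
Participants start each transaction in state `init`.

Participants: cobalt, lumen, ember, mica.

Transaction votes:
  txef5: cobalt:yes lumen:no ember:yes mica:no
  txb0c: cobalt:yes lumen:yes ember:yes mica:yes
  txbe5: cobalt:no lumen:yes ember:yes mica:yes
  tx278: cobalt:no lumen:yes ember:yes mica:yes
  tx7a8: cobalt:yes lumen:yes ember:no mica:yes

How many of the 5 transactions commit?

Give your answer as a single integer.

txef5: no from lumen, mica -> abort (commits=0)
txb0c: all yes -> commit (commits=1)
txbe5: no from cobalt -> abort (commits=1)
tx278: no from cobalt -> abort (commits=1)
tx7a8: no from ember -> abort (commits=1)

Answer: 1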